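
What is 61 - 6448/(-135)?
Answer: 14683/135 ≈ 108.76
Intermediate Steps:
61 - 6448/(-135) = 61 - 6448*(-1)/135 = 61 - 124*(-52/135) = 61 + 6448/135 = 14683/135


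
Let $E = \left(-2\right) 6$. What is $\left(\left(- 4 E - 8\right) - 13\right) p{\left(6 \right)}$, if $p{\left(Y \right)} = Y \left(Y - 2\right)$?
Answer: $648$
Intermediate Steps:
$E = -12$
$p{\left(Y \right)} = Y \left(-2 + Y\right)$ ($p{\left(Y \right)} = Y \left(Y - 2\right) = Y \left(-2 + Y\right)$)
$\left(\left(- 4 E - 8\right) - 13\right) p{\left(6 \right)} = \left(\left(\left(-4\right) \left(-12\right) - 8\right) - 13\right) 6 \left(-2 + 6\right) = \left(\left(48 - 8\right) - 13\right) 6 \cdot 4 = \left(40 - 13\right) 24 = 27 \cdot 24 = 648$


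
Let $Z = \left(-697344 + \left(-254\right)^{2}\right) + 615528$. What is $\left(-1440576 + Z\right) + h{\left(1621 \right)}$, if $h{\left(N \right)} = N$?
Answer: $-1456255$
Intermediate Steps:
$Z = -17300$ ($Z = \left(-697344 + 64516\right) + 615528 = -632828 + 615528 = -17300$)
$\left(-1440576 + Z\right) + h{\left(1621 \right)} = \left(-1440576 - 17300\right) + 1621 = -1457876 + 1621 = -1456255$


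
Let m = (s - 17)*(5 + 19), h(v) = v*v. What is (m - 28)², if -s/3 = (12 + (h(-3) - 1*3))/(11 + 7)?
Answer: 258064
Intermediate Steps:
h(v) = v²
s = -3 (s = -3*(12 + ((-3)² - 1*3))/(11 + 7) = -3*(12 + (9 - 3))/18 = -3*(12 + 6)/18 = -54/18 = -3*1 = -3)
m = -480 (m = (-3 - 17)*(5 + 19) = -20*24 = -480)
(m - 28)² = (-480 - 28)² = (-508)² = 258064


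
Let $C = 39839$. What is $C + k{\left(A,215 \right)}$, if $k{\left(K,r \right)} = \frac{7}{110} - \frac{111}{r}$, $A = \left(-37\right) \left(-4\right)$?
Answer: $\frac{188436329}{4730} \approx 39839.0$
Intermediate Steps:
$A = 148$
$k{\left(K,r \right)} = \frac{7}{110} - \frac{111}{r}$ ($k{\left(K,r \right)} = 7 \cdot \frac{1}{110} - \frac{111}{r} = \frac{7}{110} - \frac{111}{r}$)
$C + k{\left(A,215 \right)} = 39839 + \left(\frac{7}{110} - \frac{111}{215}\right) = 39839 - \frac{2141}{4730} = \frac{188436329}{4730}$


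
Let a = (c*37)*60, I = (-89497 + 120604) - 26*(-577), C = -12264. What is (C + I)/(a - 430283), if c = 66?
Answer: -33845/283763 ≈ -0.11927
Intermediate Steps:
I = 46109 (I = 31107 + 15002 = 46109)
a = 146520 (a = (66*37)*60 = 2442*60 = 146520)
(C + I)/(a - 430283) = (-12264 + 46109)/(146520 - 430283) = 33845/(-283763) = 33845*(-1/283763) = -33845/283763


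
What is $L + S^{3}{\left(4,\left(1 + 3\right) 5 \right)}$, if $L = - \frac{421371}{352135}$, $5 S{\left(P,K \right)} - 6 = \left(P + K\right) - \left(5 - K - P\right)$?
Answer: $\frac{8275131848}{8803375} \approx 940.0$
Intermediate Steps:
$S{\left(P,K \right)} = \frac{1}{5} + \frac{2 K}{5} + \frac{2 P}{5}$ ($S{\left(P,K \right)} = \frac{6}{5} + \frac{\left(P + K\right) - \left(5 - K - P\right)}{5} = \frac{6}{5} + \frac{\left(K + P\right) + \left(-5 + K + P\right)}{5} = \frac{6}{5} + \frac{-5 + 2 K + 2 P}{5} = \frac{6}{5} + \left(-1 + \frac{2 K}{5} + \frac{2 P}{5}\right) = \frac{1}{5} + \frac{2 K}{5} + \frac{2 P}{5}$)
$L = - \frac{421371}{352135}$ ($L = \left(-421371\right) \frac{1}{352135} = - \frac{421371}{352135} \approx -1.1966$)
$L + S^{3}{\left(4,\left(1 + 3\right) 5 \right)} = - \frac{421371}{352135} + \left(\frac{1}{5} + \frac{2 \left(1 + 3\right) 5}{5} + \frac{2}{5} \cdot 4\right)^{3} = - \frac{421371}{352135} + \left(\frac{1}{5} + \frac{2 \cdot 4 \cdot 5}{5} + \frac{8}{5}\right)^{3} = - \frac{421371}{352135} + \left(\frac{1}{5} + \frac{2}{5} \cdot 20 + \frac{8}{5}\right)^{3} = - \frac{421371}{352135} + \left(\frac{1}{5} + 8 + \frac{8}{5}\right)^{3} = - \frac{421371}{352135} + \left(\frac{49}{5}\right)^{3} = - \frac{421371}{352135} + \frac{117649}{125} = \frac{8275131848}{8803375}$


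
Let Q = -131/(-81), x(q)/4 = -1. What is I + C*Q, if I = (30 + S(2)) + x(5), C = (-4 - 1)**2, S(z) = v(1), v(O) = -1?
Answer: 5300/81 ≈ 65.432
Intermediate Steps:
S(z) = -1
x(q) = -4 (x(q) = 4*(-1) = -4)
C = 25 (C = (-5)**2 = 25)
Q = 131/81 (Q = -131*(-1/81) = 131/81 ≈ 1.6173)
I = 25 (I = (30 - 1) - 4 = 29 - 4 = 25)
I + C*Q = 25 + 25*(131/81) = 25 + 3275/81 = 5300/81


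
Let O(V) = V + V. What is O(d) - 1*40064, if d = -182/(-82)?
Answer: -1642442/41 ≈ -40060.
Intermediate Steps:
d = 91/41 (d = -182*(-1/82) = 91/41 ≈ 2.2195)
O(V) = 2*V
O(d) - 1*40064 = 2*(91/41) - 1*40064 = 182/41 - 40064 = -1642442/41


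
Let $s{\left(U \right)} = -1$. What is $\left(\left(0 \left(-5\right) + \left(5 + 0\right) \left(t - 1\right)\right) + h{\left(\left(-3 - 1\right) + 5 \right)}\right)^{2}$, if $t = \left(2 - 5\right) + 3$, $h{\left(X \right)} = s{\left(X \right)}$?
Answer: $36$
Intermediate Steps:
$h{\left(X \right)} = -1$
$t = 0$ ($t = -3 + 3 = 0$)
$\left(\left(0 \left(-5\right) + \left(5 + 0\right) \left(t - 1\right)\right) + h{\left(\left(-3 - 1\right) + 5 \right)}\right)^{2} = \left(\left(0 \left(-5\right) + \left(5 + 0\right) \left(0 - 1\right)\right) - 1\right)^{2} = \left(\left(0 + 5 \left(-1\right)\right) - 1\right)^{2} = \left(\left(0 - 5\right) - 1\right)^{2} = \left(-5 - 1\right)^{2} = \left(-6\right)^{2} = 36$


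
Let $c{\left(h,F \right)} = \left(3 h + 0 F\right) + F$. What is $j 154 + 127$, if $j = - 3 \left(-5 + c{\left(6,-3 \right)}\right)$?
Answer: $-4493$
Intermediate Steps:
$c{\left(h,F \right)} = F + 3 h$ ($c{\left(h,F \right)} = \left(3 h + 0\right) + F = 3 h + F = F + 3 h$)
$j = -30$ ($j = - 3 \left(-5 + \left(-3 + 3 \cdot 6\right)\right) = - 3 \left(-5 + \left(-3 + 18\right)\right) = - 3 \left(-5 + 15\right) = \left(-3\right) 10 = -30$)
$j 154 + 127 = \left(-30\right) 154 + 127 = -4620 + 127 = -4493$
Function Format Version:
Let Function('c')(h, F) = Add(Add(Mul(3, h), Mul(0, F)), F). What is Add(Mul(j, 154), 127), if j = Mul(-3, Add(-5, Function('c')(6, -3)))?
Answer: -4493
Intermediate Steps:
Function('c')(h, F) = Add(F, Mul(3, h)) (Function('c')(h, F) = Add(Add(Mul(3, h), 0), F) = Add(Mul(3, h), F) = Add(F, Mul(3, h)))
j = -30 (j = Mul(-3, Add(-5, Add(-3, Mul(3, 6)))) = Mul(-3, Add(-5, Add(-3, 18))) = Mul(-3, Add(-5, 15)) = Mul(-3, 10) = -30)
Add(Mul(j, 154), 127) = Add(Mul(-30, 154), 127) = Add(-4620, 127) = -4493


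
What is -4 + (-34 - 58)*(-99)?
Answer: 9104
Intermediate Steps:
-4 + (-34 - 58)*(-99) = -4 - 92*(-99) = -4 + 9108 = 9104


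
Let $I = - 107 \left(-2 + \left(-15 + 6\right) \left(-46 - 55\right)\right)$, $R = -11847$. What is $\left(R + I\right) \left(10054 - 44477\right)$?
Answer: $3748527008$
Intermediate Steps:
$I = -97049$ ($I = - 107 \left(-2 - -909\right) = - 107 \left(-2 + 909\right) = \left(-107\right) 907 = -97049$)
$\left(R + I\right) \left(10054 - 44477\right) = \left(-11847 - 97049\right) \left(10054 - 44477\right) = \left(-108896\right) \left(-34423\right) = 3748527008$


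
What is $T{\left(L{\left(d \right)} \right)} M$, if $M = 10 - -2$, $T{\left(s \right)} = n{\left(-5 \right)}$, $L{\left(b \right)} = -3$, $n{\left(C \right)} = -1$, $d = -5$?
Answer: $-12$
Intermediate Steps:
$T{\left(s \right)} = -1$
$M = 12$ ($M = 10 + 2 = 12$)
$T{\left(L{\left(d \right)} \right)} M = \left(-1\right) 12 = -12$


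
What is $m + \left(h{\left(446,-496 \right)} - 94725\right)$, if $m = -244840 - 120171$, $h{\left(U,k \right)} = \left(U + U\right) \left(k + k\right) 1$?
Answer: $-1344600$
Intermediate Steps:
$h{\left(U,k \right)} = 4 U k$ ($h{\left(U,k \right)} = 2 U 2 k 1 = 4 U k 1 = 4 U k$)
$m = -365011$ ($m = -244840 - 120171 = -365011$)
$m + \left(h{\left(446,-496 \right)} - 94725\right) = -365011 + \left(4 \cdot 446 \left(-496\right) - 94725\right) = -365011 - 979589 = -1344600$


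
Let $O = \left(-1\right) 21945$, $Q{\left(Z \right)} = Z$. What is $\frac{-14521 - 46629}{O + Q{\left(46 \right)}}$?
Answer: $\frac{61150}{21899} \approx 2.7924$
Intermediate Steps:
$O = -21945$
$\frac{-14521 - 46629}{O + Q{\left(46 \right)}} = \frac{-14521 - 46629}{-21945 + 46} = - \frac{61150}{-21899} = \left(-61150\right) \left(- \frac{1}{21899}\right) = \frac{61150}{21899}$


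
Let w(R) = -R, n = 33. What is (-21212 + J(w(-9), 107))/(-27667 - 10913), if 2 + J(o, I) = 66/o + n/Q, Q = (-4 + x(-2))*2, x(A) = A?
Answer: 254513/462960 ≈ 0.54975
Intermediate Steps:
Q = -12 (Q = (-4 - 2)*2 = -6*2 = -12)
J(o, I) = -19/4 + 66/o (J(o, I) = -2 + (66/o + 33/(-12)) = -2 + (66/o + 33*(-1/12)) = -2 + (66/o - 11/4) = -2 + (-11/4 + 66/o) = -19/4 + 66/o)
(-21212 + J(w(-9), 107))/(-27667 - 10913) = (-21212 + (-19/4 + 66/((-1*(-9)))))/(-27667 - 10913) = (-21212 + (-19/4 + 66/9))/(-38580) = (-21212 + (-19/4 + 66*(⅑)))*(-1/38580) = (-21212 + (-19/4 + 22/3))*(-1/38580) = (-21212 + 31/12)*(-1/38580) = -254513/12*(-1/38580) = 254513/462960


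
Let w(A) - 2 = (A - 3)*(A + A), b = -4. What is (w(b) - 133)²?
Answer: 5625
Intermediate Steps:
w(A) = 2 + 2*A*(-3 + A) (w(A) = 2 + (A - 3)*(A + A) = 2 + (-3 + A)*(2*A) = 2 + 2*A*(-3 + A))
(w(b) - 133)² = ((2 - 6*(-4) + 2*(-4)²) - 133)² = ((2 + 24 + 2*16) - 133)² = ((2 + 24 + 32) - 133)² = (58 - 133)² = (-75)² = 5625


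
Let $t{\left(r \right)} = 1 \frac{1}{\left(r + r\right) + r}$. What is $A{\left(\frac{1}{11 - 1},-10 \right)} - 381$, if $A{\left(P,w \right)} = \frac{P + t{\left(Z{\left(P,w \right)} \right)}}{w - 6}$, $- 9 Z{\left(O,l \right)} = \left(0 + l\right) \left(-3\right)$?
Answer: $-381$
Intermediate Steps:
$Z{\left(O,l \right)} = \frac{l}{3}$ ($Z{\left(O,l \right)} = - \frac{\left(0 + l\right) \left(-3\right)}{9} = - \frac{l \left(-3\right)}{9} = - \frac{\left(-3\right) l}{9} = \frac{l}{3}$)
$t{\left(r \right)} = \frac{1}{3 r}$ ($t{\left(r \right)} = 1 \frac{1}{2 r + r} = 1 \frac{1}{3 r} = \frac{1}{3 r}$)
$A{\left(P,w \right)} = \frac{P + \frac{1}{w}}{-6 + w}$ ($A{\left(P,w \right)} = \frac{P + \frac{1}{3 \frac{w}{3}}}{w - 6} = \frac{P + \frac{3 \frac{1}{w}}{3}}{-6 + w} = \frac{P + \frac{1}{w}}{-6 + w}$)
$A{\left(\frac{1}{11 - 1},-10 \right)} - 381 = \frac{1 + \frac{1}{11 - 1} \left(-10\right)}{\left(-10\right) \left(-6 - 10\right)} - 381 = - \frac{1 + \frac{1}{10} \left(-10\right)}{10 \left(-16\right)} - 381 = \left(- \frac{1}{10}\right) \left(- \frac{1}{16}\right) \left(1 + \frac{1}{10} \left(-10\right)\right) - 381 = \left(- \frac{1}{10}\right) \left(- \frac{1}{16}\right) \left(1 - 1\right) - 381 = \left(- \frac{1}{10}\right) \left(- \frac{1}{16}\right) 0 - 381 = 0 - 381 = -381$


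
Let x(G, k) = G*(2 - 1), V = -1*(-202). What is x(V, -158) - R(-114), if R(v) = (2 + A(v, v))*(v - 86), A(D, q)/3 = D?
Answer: -67798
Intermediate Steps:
A(D, q) = 3*D
V = 202
x(G, k) = G (x(G, k) = G*1 = G)
R(v) = (-86 + v)*(2 + 3*v) (R(v) = (2 + 3*v)*(v - 86) = (2 + 3*v)*(-86 + v) = (-86 + v)*(2 + 3*v))
x(V, -158) - R(-114) = 202 - (-172 - 256*(-114) + 3*(-114)**2) = 202 - (-172 + 29184 + 3*12996) = 202 - (-172 + 29184 + 38988) = 202 - 1*68000 = 202 - 68000 = -67798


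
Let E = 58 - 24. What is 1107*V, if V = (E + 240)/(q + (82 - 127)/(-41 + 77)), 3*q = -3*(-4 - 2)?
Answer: 1213272/19 ≈ 63856.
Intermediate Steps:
E = 34
q = 6 (q = (-3*(-4 - 2))/3 = (-3*(-6))/3 = (⅓)*18 = 6)
V = 1096/19 (V = (34 + 240)/(6 + (82 - 127)/(-41 + 77)) = 274/(6 - 45/36) = 274/(6 - 45*1/36) = 274/(6 - 5/4) = 274/(19/4) = 274*(4/19) = 1096/19 ≈ 57.684)
1107*V = 1107*(1096/19) = 1213272/19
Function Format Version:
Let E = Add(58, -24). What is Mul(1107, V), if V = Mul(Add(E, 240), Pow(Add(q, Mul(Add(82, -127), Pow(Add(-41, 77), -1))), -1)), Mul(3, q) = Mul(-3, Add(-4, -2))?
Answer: Rational(1213272, 19) ≈ 63856.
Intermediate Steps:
E = 34
q = 6 (q = Mul(Rational(1, 3), Mul(-3, Add(-4, -2))) = Mul(Rational(1, 3), Mul(-3, -6)) = Mul(Rational(1, 3), 18) = 6)
V = Rational(1096, 19) (V = Mul(Add(34, 240), Pow(Add(6, Mul(Add(82, -127), Pow(Add(-41, 77), -1))), -1)) = Mul(274, Pow(Add(6, Mul(-45, Pow(36, -1))), -1)) = Mul(274, Pow(Add(6, Mul(-45, Rational(1, 36))), -1)) = Mul(274, Pow(Add(6, Rational(-5, 4)), -1)) = Mul(274, Pow(Rational(19, 4), -1)) = Mul(274, Rational(4, 19)) = Rational(1096, 19) ≈ 57.684)
Mul(1107, V) = Mul(1107, Rational(1096, 19)) = Rational(1213272, 19)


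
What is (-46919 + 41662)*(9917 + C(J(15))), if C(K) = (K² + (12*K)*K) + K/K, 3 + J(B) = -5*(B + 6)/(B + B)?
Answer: -220105333/4 ≈ -5.5026e+7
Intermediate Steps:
J(B) = -3 - 5*(6 + B)/(2*B) (J(B) = -3 - 5*(B + 6)/(B + B) = -3 - 5*(6 + B)/(2*B))
C(K) = 1 + 13*K² (C(K) = (K² + 12*K²) + 1 = 13*K² + 1 = 1 + 13*K²)
(-46919 + 41662)*(9917 + C(J(15))) = (-46919 + 41662)*(9917 + (1 + 13*(-11/2 - 15/15)²)) = -5257*(9917 + (1 + 13*(-11/2 - 15*1/15)²)) = -5257*(9917 + (1 + 13*(-11/2 - 1)²)) = -5257*(9917 + (1 + 13*(-13/2)²)) = -5257*(9917 + (1 + 13*(169/4))) = -5257*(9917 + (1 + 2197/4)) = -5257*(9917 + 2201/4) = -5257*41869/4 = -220105333/4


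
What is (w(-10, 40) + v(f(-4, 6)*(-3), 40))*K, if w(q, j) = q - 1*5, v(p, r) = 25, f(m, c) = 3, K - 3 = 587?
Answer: 5900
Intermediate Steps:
K = 590 (K = 3 + 587 = 590)
w(q, j) = -5 + q (w(q, j) = q - 5 = -5 + q)
(w(-10, 40) + v(f(-4, 6)*(-3), 40))*K = ((-5 - 10) + 25)*590 = (-15 + 25)*590 = 10*590 = 5900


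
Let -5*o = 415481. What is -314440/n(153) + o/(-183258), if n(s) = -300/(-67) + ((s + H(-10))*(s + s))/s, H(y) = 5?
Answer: -1205937502573/1229661180 ≈ -980.71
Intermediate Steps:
o = -415481/5 (o = -⅕*415481 = -415481/5 ≈ -83096.)
n(s) = 970/67 + 2*s (n(s) = -300/(-67) + ((s + 5)*(s + s))/s = -300*(-1/67) + ((5 + s)*(2*s))/s = 300/67 + (2*s*(5 + s))/s = 300/67 + (10 + 2*s) = 970/67 + 2*s)
-314440/n(153) + o/(-183258) = -314440/(970/67 + 2*153) - 415481/5/(-183258) = -314440/(970/67 + 306) - 415481/5*(-1/183258) = -314440/21472/67 + 415481/916290 = -314440*67/21472 + 415481/916290 = -2633435/2684 + 415481/916290 = -1205937502573/1229661180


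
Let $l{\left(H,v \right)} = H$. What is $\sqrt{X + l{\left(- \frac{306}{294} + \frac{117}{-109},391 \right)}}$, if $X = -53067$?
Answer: $\frac{3 i \sqrt{3432799239}}{763} \approx 230.37 i$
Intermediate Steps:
$\sqrt{X + l{\left(- \frac{306}{294} + \frac{117}{-109},391 \right)}} = \sqrt{-53067 + \left(- \frac{306}{294} + \frac{117}{-109}\right)} = \sqrt{-53067 + \left(\left(-306\right) \frac{1}{294} + 117 \left(- \frac{1}{109}\right)\right)} = \sqrt{-53067 - \frac{11292}{5341}} = \sqrt{- \frac{283442139}{5341}} = \frac{3 i \sqrt{3432799239}}{763}$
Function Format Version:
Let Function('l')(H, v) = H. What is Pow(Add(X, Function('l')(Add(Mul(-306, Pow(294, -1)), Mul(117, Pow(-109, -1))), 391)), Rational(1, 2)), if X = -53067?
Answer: Mul(Rational(3, 763), I, Pow(3432799239, Rational(1, 2))) ≈ Mul(230.37, I)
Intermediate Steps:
Pow(Add(X, Function('l')(Add(Mul(-306, Pow(294, -1)), Mul(117, Pow(-109, -1))), 391)), Rational(1, 2)) = Pow(Add(-53067, Add(Mul(-306, Pow(294, -1)), Mul(117, Pow(-109, -1)))), Rational(1, 2)) = Pow(Add(-53067, Add(Mul(-306, Rational(1, 294)), Mul(117, Rational(-1, 109)))), Rational(1, 2)) = Pow(Add(-53067, Add(Rational(-51, 49), Rational(-117, 109))), Rational(1, 2)) = Pow(Add(-53067, Rational(-11292, 5341)), Rational(1, 2)) = Pow(Rational(-283442139, 5341), Rational(1, 2)) = Mul(Rational(3, 763), I, Pow(3432799239, Rational(1, 2)))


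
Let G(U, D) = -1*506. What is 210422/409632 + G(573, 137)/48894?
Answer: 280030541/556348528 ≈ 0.50334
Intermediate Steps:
G(U, D) = -506
210422/409632 + G(573, 137)/48894 = 210422/409632 - 506/48894 = 210422*(1/409632) - 506*1/48894 = 105211/204816 - 253/24447 = 280030541/556348528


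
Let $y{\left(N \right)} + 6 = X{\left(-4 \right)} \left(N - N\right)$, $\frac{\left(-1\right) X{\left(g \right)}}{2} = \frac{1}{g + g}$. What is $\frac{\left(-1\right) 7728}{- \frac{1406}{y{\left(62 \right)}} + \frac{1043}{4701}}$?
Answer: $- \frac{1009148}{30629} \approx -32.947$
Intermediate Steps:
$X{\left(g \right)} = - \frac{1}{g}$ ($X{\left(g \right)} = - \frac{2}{g + g} = - \frac{2}{2 g} = - 2 \frac{1}{2 g} = - \frac{1}{g}$)
$y{\left(N \right)} = -6$ ($y{\left(N \right)} = -6 + - \frac{1}{-4} \left(N - N\right) = -6 + \left(-1\right) \left(- \frac{1}{4}\right) 0 = -6 + \frac{1}{4} \cdot 0 = -6 + 0 = -6$)
$\frac{\left(-1\right) 7728}{- \frac{1406}{y{\left(62 \right)}} + \frac{1043}{4701}} = \frac{\left(-1\right) 7728}{- \frac{1406}{-6} + \frac{1043}{4701}} = - \frac{7728}{\left(-1406\right) \left(- \frac{1}{6}\right) + 1043 \cdot \frac{1}{4701}} = - \frac{7728}{\frac{703}{3} + \frac{1043}{4701}} = - \frac{7728}{\frac{367548}{1567}} = \left(-7728\right) \frac{1567}{367548} = - \frac{1009148}{30629}$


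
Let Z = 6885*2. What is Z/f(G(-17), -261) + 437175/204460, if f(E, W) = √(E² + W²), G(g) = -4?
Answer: 87435/40892 + 13770*√68137/68137 ≈ 54.891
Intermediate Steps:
Z = 13770
Z/f(G(-17), -261) + 437175/204460 = 13770/(√((-4)² + (-261)²)) + 437175/204460 = 13770/(√(16 + 68121)) + 437175*(1/204460) = 13770/(√68137) + 87435/40892 = 13770*(√68137/68137) + 87435/40892 = 13770*√68137/68137 + 87435/40892 = 87435/40892 + 13770*√68137/68137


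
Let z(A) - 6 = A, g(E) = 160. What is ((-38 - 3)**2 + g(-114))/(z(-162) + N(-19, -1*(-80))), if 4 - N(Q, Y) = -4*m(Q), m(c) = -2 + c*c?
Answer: 1841/1284 ≈ 1.4338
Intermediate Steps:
z(A) = 6 + A
m(c) = -2 + c**2
N(Q, Y) = -4 + 4*Q**2 (N(Q, Y) = 4 - (-4)*(-2 + Q**2) = 4 - (8 - 4*Q**2) = 4 + (-8 + 4*Q**2) = -4 + 4*Q**2)
((-38 - 3)**2 + g(-114))/(z(-162) + N(-19, -1*(-80))) = ((-38 - 3)**2 + 160)/((6 - 162) + (-4 + 4*(-19)**2)) = ((-41)**2 + 160)/(-156 + (-4 + 4*361)) = (1681 + 160)/(-156 + (-4 + 1444)) = 1841/(-156 + 1440) = 1841/1284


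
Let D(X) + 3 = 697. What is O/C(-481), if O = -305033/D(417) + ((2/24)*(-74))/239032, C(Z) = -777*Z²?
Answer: 218737957007/89463923801926128 ≈ 2.4450e-6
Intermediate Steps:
D(X) = 694 (D(X) = -3 + 697 = 694)
O = -218737957007/497664624 (O = -305033/694 + ((2/24)*(-74))/239032 = -305033*1/694 + (((1/24)*2)*(-74))*(1/239032) = -305033/694 + ((1/12)*(-74))*(1/239032) = -305033/694 - 37/6*1/239032 = -305033/694 - 37/1434192 = -218737957007/497664624 ≈ -439.53)
O/C(-481) = -218737957007/(497664624*((-777*(-481)²))) = -218737957007/(497664624*((-777*231361))) = -218737957007/497664624/(-179767497) = -218737957007/497664624*(-1/179767497) = 218737957007/89463923801926128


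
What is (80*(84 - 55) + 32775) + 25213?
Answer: 60308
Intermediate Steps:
(80*(84 - 55) + 32775) + 25213 = (80*29 + 32775) + 25213 = (2320 + 32775) + 25213 = 35095 + 25213 = 60308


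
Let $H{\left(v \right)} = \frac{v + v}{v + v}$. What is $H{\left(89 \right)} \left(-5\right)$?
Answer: $-5$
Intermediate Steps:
$H{\left(v \right)} = 1$ ($H{\left(v \right)} = \frac{2 v}{2 v} = 2 v \frac{1}{2 v} = 1$)
$H{\left(89 \right)} \left(-5\right) = 1 \left(-5\right) = -5$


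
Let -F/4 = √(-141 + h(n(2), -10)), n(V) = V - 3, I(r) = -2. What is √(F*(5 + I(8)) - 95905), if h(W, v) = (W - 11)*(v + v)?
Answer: √(-95905 - 36*√11) ≈ 309.88*I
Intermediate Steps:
n(V) = -3 + V
h(W, v) = 2*v*(-11 + W) (h(W, v) = (-11 + W)*(2*v) = 2*v*(-11 + W))
F = -12*√11 (F = -4*√(-141 + 2*(-10)*(-11 + (-3 + 2))) = -4*√(-141 + 2*(-10)*(-11 - 1)) = -4*√(-141 + 2*(-10)*(-12)) = -4*√(-141 + 240) = -12*√11 ≈ -39.799)
√(F*(5 + I(8)) - 95905) = √((-12*√11)*(5 - 2) - 95905) = √(-12*√11*3 - 95905) = √(-36*√11 - 95905) = √(-95905 - 36*√11)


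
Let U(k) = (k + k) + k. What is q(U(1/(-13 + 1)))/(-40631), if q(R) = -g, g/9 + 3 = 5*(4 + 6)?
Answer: 423/40631 ≈ 0.010411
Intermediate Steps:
g = 423 (g = -27 + 9*(5*(4 + 6)) = -27 + 9*(5*10) = -27 + 9*50 = -27 + 450 = 423)
U(k) = 3*k (U(k) = 2*k + k = 3*k)
q(R) = -423 (q(R) = -1*423 = -423)
q(U(1/(-13 + 1)))/(-40631) = -423/(-40631) = -423*(-1/40631) = 423/40631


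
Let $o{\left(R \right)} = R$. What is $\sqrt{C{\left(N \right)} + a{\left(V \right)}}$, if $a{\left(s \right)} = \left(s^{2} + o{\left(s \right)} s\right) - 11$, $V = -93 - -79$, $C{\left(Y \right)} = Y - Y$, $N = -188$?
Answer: $\sqrt{381} \approx 19.519$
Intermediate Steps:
$C{\left(Y \right)} = 0$
$V = -14$ ($V = -93 + 79 = -14$)
$a{\left(s \right)} = -11 + 2 s^{2}$ ($a{\left(s \right)} = \left(s^{2} + s s\right) - 11 = \left(s^{2} + s^{2}\right) - 11 = 2 s^{2} - 11 = -11 + 2 s^{2}$)
$\sqrt{C{\left(N \right)} + a{\left(V \right)}} = \sqrt{0 - \left(11 - 2 \left(-14\right)^{2}\right)} = \sqrt{0 + \left(-11 + 2 \cdot 196\right)} = \sqrt{0 + \left(-11 + 392\right)} = \sqrt{0 + 381} = \sqrt{381}$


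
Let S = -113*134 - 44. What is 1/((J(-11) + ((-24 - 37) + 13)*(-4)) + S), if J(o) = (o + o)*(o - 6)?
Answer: -1/14620 ≈ -6.8399e-5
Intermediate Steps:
S = -15186 (S = -15142 - 44 = -15186)
J(o) = 2*o*(-6 + o) (J(o) = (2*o)*(-6 + o) = 2*o*(-6 + o))
1/((J(-11) + ((-24 - 37) + 13)*(-4)) + S) = 1/((2*(-11)*(-6 - 11) + ((-24 - 37) + 13)*(-4)) - 15186) = 1/((2*(-11)*(-17) + (-61 + 13)*(-4)) - 15186) = 1/((374 - 48*(-4)) - 15186) = 1/((374 + 192) - 15186) = 1/(566 - 15186) = 1/(-14620) = -1/14620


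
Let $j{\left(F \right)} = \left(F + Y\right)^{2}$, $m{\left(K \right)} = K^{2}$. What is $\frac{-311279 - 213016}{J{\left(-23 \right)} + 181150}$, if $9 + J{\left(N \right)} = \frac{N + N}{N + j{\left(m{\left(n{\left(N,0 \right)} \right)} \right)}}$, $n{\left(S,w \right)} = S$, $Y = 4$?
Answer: $- \frac{14893438347}{5145599926} \approx -2.8944$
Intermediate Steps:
$j{\left(F \right)} = \left(4 + F\right)^{2}$ ($j{\left(F \right)} = \left(F + 4\right)^{2} = \left(4 + F\right)^{2}$)
$J{\left(N \right)} = -9 + \frac{2 N}{N + \left(4 + N^{2}\right)^{2}}$ ($J{\left(N \right)} = -9 + \frac{N + N}{N + \left(4 + N^{2}\right)^{2}} = -9 + \frac{2 N}{N + \left(4 + N^{2}\right)^{2}}$)
$\frac{-311279 - 213016}{J{\left(-23 \right)} + 181150} = \frac{-311279 - 213016}{\frac{- 9 \left(4 + \left(-23\right)^{2}\right)^{2} - -161}{-23 + \left(4 + \left(-23\right)^{2}\right)^{2}} + 181150} = - \frac{524295}{\frac{- 9 \left(4 + 529\right)^{2} + 161}{-23 + \left(4 + 529\right)^{2}} + 181150} = - \frac{524295}{\frac{- 9 \cdot 533^{2} + 161}{-23 + 533^{2}} + 181150} = - \frac{524295}{\frac{\left(-9\right) 284089 + 161}{-23 + 284089} + 181150} = - \frac{524295}{\frac{-2556801 + 161}{284066} + 181150} = - \frac{524295}{\frac{1}{284066} \left(-2556640\right) + 181150} = - \frac{524295}{- \frac{1278320}{142033} + 181150} = - \frac{524295}{\frac{25727999630}{142033}} = \left(-524295\right) \frac{142033}{25727999630} = - \frac{14893438347}{5145599926}$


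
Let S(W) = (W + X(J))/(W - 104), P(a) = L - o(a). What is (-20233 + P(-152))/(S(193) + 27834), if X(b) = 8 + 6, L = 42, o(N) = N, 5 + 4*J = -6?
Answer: -1783471/2477433 ≈ -0.71989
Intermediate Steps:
J = -11/4 (J = -5/4 + (¼)*(-6) = -5/4 - 3/2 = -11/4 ≈ -2.7500)
P(a) = 42 - a
X(b) = 14
S(W) = (14 + W)/(-104 + W) (S(W) = (W + 14)/(W - 104) = (14 + W)/(-104 + W))
(-20233 + P(-152))/(S(193) + 27834) = (-20233 + (42 - 1*(-152)))/((14 + 193)/(-104 + 193) + 27834) = (-20233 + (42 + 152))/(207/89 + 27834) = (-20233 + 194)/((1/89)*207 + 27834) = -20039/(207/89 + 27834) = -20039/2477433/89 = -20039*89/2477433 = -1783471/2477433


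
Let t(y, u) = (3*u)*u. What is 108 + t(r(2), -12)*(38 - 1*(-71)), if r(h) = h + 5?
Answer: 47196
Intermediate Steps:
r(h) = 5 + h
t(y, u) = 3*u**2
108 + t(r(2), -12)*(38 - 1*(-71)) = 108 + (3*(-12)**2)*(38 - 1*(-71)) = 108 + (3*144)*(38 + 71) = 108 + 432*109 = 108 + 47088 = 47196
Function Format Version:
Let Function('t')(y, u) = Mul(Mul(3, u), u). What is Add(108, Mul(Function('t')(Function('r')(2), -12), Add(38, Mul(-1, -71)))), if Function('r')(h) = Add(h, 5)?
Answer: 47196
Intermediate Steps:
Function('r')(h) = Add(5, h)
Function('t')(y, u) = Mul(3, Pow(u, 2))
Add(108, Mul(Function('t')(Function('r')(2), -12), Add(38, Mul(-1, -71)))) = Add(108, Mul(Mul(3, Pow(-12, 2)), Add(38, Mul(-1, -71)))) = Add(108, Mul(Mul(3, 144), Add(38, 71))) = Add(108, Mul(432, 109)) = Add(108, 47088) = 47196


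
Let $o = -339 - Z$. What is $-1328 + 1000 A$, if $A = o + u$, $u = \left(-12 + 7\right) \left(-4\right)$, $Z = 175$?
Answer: $-495328$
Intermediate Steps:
$o = -514$ ($o = -339 - 175 = -514$)
$u = 20$ ($u = \left(-5\right) \left(-4\right) = 20$)
$A = -494$ ($A = -514 + 20 = -494$)
$-1328 + 1000 A = -1328 + 1000 \left(-494\right) = -1328 - 494000 = -495328$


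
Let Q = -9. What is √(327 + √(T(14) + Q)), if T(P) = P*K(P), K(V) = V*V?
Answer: √(327 + √2735) ≈ 19.476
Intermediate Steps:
K(V) = V²
T(P) = P³ (T(P) = P*P² = P³)
√(327 + √(T(14) + Q)) = √(327 + √(14³ - 9)) = √(327 + √(2744 - 9)) = √(327 + √2735)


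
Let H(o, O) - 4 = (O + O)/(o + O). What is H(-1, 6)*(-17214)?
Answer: -550848/5 ≈ -1.1017e+5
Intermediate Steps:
H(o, O) = 4 + 2*O/(O + o) (H(o, O) = 4 + (O + O)/(o + O) = 4 + (2*O)/(O + o) = 4 + 2*O/(O + o))
H(-1, 6)*(-17214) = (2*(2*(-1) + 3*6)/(6 - 1))*(-17214) = (2*(-2 + 18)/5)*(-17214) = (2*(1/5)*16)*(-17214) = (32/5)*(-17214) = -550848/5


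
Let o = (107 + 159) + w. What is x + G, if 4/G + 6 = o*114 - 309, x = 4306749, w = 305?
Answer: 278986893475/64779 ≈ 4.3068e+6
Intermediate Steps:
o = 571 (o = (107 + 159) + 305 = 266 + 305 = 571)
G = 4/64779 (G = 4/(-6 + (571*114 - 309)) = 4/(-6 + (65094 - 309)) = 4/(-6 + 64785) = 4/64779 ≈ 6.1748e-5)
x + G = 4306749 + 4/64779 = 278986893475/64779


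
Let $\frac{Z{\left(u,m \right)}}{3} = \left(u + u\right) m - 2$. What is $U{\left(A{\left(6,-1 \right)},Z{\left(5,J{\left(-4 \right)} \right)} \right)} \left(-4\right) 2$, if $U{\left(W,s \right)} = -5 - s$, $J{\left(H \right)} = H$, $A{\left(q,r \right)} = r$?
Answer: $-968$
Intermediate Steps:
$Z{\left(u,m \right)} = -6 + 6 m u$ ($Z{\left(u,m \right)} = 3 \left(\left(u + u\right) m - 2\right) = 3 \left(2 u m - 2\right) = 3 \left(2 m u - 2\right) = 3 \left(-2 + 2 m u\right) = -6 + 6 m u$)
$U{\left(A{\left(6,-1 \right)},Z{\left(5,J{\left(-4 \right)} \right)} \right)} \left(-4\right) 2 = \left(-5 - \left(-6 + 6 \left(-4\right) 5\right)\right) \left(-4\right) 2 = \left(-5 - \left(-6 - 120\right)\right) \left(-4\right) 2 = \left(-5 - -126\right) \left(-4\right) 2 = \left(-5 + 126\right) \left(-4\right) 2 = 121 \left(-4\right) 2 = \left(-484\right) 2 = -968$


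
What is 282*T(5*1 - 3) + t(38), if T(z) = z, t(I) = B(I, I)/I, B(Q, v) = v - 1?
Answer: 21469/38 ≈ 564.97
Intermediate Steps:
B(Q, v) = -1 + v
t(I) = (-1 + I)/I
282*T(5*1 - 3) + t(38) = 282*(5*1 - 3) + (-1 + 38)/38 = 282*(5 - 3) + (1/38)*37 = 282*2 + 37/38 = 564 + 37/38 = 21469/38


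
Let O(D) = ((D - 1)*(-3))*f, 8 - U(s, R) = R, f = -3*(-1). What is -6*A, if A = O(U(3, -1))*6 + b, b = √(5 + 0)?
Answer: 2592 - 6*√5 ≈ 2578.6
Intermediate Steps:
f = 3
U(s, R) = 8 - R
O(D) = 9 - 9*D (O(D) = ((D - 1)*(-3))*3 = ((-1 + D)*(-3))*3 = (3 - 3*D)*3 = 9 - 9*D)
b = √5 ≈ 2.2361
A = -432 + √5 (A = (9 - 9*(8 - 1*(-1)))*6 + √5 = (9 - 9*(8 + 1))*6 + √5 = (9 - 9*9)*6 + √5 = (9 - 81)*6 + √5 = -72*6 + √5 = -432 + √5 ≈ -429.76)
-6*A = -6*(-432 + √5) = 2592 - 6*√5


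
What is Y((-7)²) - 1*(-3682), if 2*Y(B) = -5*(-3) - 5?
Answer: 3687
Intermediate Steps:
Y(B) = 5 (Y(B) = (-5*(-3) - 5)/2 = (15 - 5)/2 = (½)*10 = 5)
Y((-7)²) - 1*(-3682) = 5 - 1*(-3682) = 5 + 3682 = 3687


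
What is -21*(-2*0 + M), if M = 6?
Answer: -126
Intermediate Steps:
-21*(-2*0 + M) = -21*(-2*0 + 6) = -21*(0 + 6) = -21*6 = -126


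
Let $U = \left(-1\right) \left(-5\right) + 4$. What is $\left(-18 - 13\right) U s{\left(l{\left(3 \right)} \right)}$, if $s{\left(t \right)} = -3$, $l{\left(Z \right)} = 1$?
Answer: $837$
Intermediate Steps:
$U = 9$ ($U = 5 + 4 = 9$)
$\left(-18 - 13\right) U s{\left(l{\left(3 \right)} \right)} = \left(-18 - 13\right) 9 \left(-3\right) = \left(-31\right) 9 \left(-3\right) = \left(-279\right) \left(-3\right) = 837$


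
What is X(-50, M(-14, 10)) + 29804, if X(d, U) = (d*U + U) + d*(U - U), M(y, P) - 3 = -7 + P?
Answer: 29510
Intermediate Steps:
M(y, P) = -4 + P (M(y, P) = 3 + (-7 + P) = -4 + P)
X(d, U) = U + U*d (X(d, U) = (U*d + U) + d*0 = (U + U*d) + 0 = U + U*d)
X(-50, M(-14, 10)) + 29804 = (-4 + 10)*(1 - 50) + 29804 = 6*(-49) + 29804 = -294 + 29804 = 29510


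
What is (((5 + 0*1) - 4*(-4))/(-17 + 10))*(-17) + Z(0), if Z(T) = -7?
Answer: 44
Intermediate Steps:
(((5 + 0*1) - 4*(-4))/(-17 + 10))*(-17) + Z(0) = (((5 + 0*1) - 4*(-4))/(-17 + 10))*(-17) - 7 = (((5 + 0) + 16)/(-7))*(-17) - 7 = ((5 + 16)*(-⅐))*(-17) - 7 = (21*(-⅐))*(-17) - 7 = -3*(-17) - 7 = 51 - 7 = 44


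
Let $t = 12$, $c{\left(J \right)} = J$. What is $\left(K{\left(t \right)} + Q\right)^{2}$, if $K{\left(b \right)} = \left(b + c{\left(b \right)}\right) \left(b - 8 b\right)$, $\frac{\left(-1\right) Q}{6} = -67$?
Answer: $2604996$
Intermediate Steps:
$Q = 402$ ($Q = \left(-6\right) \left(-67\right) = 402$)
$K{\left(b \right)} = - 14 b^{2}$ ($K{\left(b \right)} = \left(b + b\right) \left(b - 8 b\right) = 2 b \left(- 7 b\right) = - 14 b^{2}$)
$\left(K{\left(t \right)} + Q\right)^{2} = \left(- 14 \cdot 12^{2} + 402\right)^{2} = \left(\left(-14\right) 144 + 402\right)^{2} = \left(-2016 + 402\right)^{2} = \left(-1614\right)^{2} = 2604996$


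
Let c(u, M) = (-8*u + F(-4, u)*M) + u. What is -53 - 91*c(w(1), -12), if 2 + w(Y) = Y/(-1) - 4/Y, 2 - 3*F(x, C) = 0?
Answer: -3784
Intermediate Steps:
F(x, C) = ⅔ (F(x, C) = ⅔ - ⅓*0 = ⅔ + 0 = ⅔)
w(Y) = -2 - Y - 4/Y (w(Y) = -2 + (Y/(-1) - 4/Y) = -2 + (Y*(-1) - 4/Y) = -2 + (-Y - 4/Y) = -2 - Y - 4/Y)
c(u, M) = -7*u + 2*M/3 (c(u, M) = (-8*u + 2*M/3) + u = -7*u + 2*M/3)
-53 - 91*c(w(1), -12) = -53 - 91*(-7*(-2 - 1*1 - 4/1) + (⅔)*(-12)) = -53 - 91*(-7*(-2 - 1 - 4*1) - 8) = -53 - 91*(-7*(-2 - 1 - 4) - 8) = -53 - 91*(-7*(-7) - 8) = -53 - 91*(49 - 8) = -53 - 91*41 = -53 - 3731 = -3784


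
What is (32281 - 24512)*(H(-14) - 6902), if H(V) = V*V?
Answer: -52098914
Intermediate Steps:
H(V) = V**2
(32281 - 24512)*(H(-14) - 6902) = (32281 - 24512)*((-14)**2 - 6902) = 7769*(196 - 6902) = 7769*(-6706) = -52098914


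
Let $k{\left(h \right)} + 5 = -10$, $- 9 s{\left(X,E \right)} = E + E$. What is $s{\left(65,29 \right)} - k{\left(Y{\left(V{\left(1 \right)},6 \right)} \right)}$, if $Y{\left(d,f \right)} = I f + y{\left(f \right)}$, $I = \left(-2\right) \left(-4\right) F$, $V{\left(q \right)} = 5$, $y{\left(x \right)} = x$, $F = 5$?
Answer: $\frac{77}{9} \approx 8.5556$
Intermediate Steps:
$s{\left(X,E \right)} = - \frac{2 E}{9}$ ($s{\left(X,E \right)} = - \frac{E + E}{9} = - \frac{2 E}{9}$)
$I = 40$ ($I = \left(-2\right) \left(-4\right) 5 = 8 \cdot 5 = 40$)
$Y{\left(d,f \right)} = 41 f$ ($Y{\left(d,f \right)} = 40 f + f = 41 f$)
$k{\left(h \right)} = -15$ ($k{\left(h \right)} = -5 - 10 = -15$)
$s{\left(65,29 \right)} - k{\left(Y{\left(V{\left(1 \right)},6 \right)} \right)} = \left(- \frac{2}{9}\right) 29 - -15 = - \frac{58}{9} + 15 = \frac{77}{9}$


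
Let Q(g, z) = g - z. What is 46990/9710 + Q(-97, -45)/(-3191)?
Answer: 15045001/3098461 ≈ 4.8556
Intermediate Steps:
46990/9710 + Q(-97, -45)/(-3191) = 46990/9710 + (-97 - 1*(-45))/(-3191) = 46990*(1/9710) + (-97 + 45)*(-1/3191) = 4699/971 - 52*(-1/3191) = 4699/971 + 52/3191 = 15045001/3098461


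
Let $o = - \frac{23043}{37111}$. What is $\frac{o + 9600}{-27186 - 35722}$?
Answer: $- \frac{356242557}{2334578788} \approx -0.15259$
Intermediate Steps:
$o = - \frac{23043}{37111}$ ($o = \left(-23043\right) \frac{1}{37111} = - \frac{23043}{37111} \approx -0.62092$)
$\frac{o + 9600}{-27186 - 35722} = \frac{- \frac{23043}{37111} + 9600}{-27186 - 35722} = \frac{356242557}{37111 \left(-62908\right)} = \frac{356242557}{37111} \left(- \frac{1}{62908}\right) = - \frac{356242557}{2334578788}$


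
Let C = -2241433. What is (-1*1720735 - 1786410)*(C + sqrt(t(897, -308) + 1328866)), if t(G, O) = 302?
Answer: 7861030538785 - 14028580*sqrt(83073) ≈ 7.8570e+12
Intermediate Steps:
(-1*1720735 - 1786410)*(C + sqrt(t(897, -308) + 1328866)) = (-1*1720735 - 1786410)*(-2241433 + sqrt(302 + 1328866)) = (-1720735 - 1786410)*(-2241433 + sqrt(1329168)) = -3507145*(-2241433 + 4*sqrt(83073)) = 7861030538785 - 14028580*sqrt(83073)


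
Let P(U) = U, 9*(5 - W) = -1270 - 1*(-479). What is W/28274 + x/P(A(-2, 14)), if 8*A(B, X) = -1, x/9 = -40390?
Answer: 370003743058/127233 ≈ 2.9081e+6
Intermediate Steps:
x = -363510 (x = 9*(-40390) = -363510)
W = 836/9 (W = 5 - (-1270 - 1*(-479))/9 = 5 - (-1270 + 479)/9 = 5 - ⅑*(-791) = 5 + 791/9 = 836/9 ≈ 92.889)
A(B, X) = -⅛ (A(B, X) = (⅛)*(-1) = -⅛)
W/28274 + x/P(A(-2, 14)) = (836/9)/28274 - 363510/(-⅛) = (836/9)*(1/28274) - 363510*(-8) = 418/127233 + 2908080 = 370003743058/127233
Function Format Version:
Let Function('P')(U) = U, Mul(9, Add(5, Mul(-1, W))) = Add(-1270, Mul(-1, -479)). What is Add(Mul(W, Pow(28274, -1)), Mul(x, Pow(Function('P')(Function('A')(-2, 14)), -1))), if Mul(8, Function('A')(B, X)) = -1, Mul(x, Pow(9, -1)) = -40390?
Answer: Rational(370003743058, 127233) ≈ 2.9081e+6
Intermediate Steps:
x = -363510 (x = Mul(9, -40390) = -363510)
W = Rational(836, 9) (W = Add(5, Mul(Rational(-1, 9), Add(-1270, Mul(-1, -479)))) = Add(5, Mul(Rational(-1, 9), Add(-1270, 479))) = Add(5, Mul(Rational(-1, 9), -791)) = Add(5, Rational(791, 9)) = Rational(836, 9) ≈ 92.889)
Function('A')(B, X) = Rational(-1, 8) (Function('A')(B, X) = Mul(Rational(1, 8), -1) = Rational(-1, 8))
Add(Mul(W, Pow(28274, -1)), Mul(x, Pow(Function('P')(Function('A')(-2, 14)), -1))) = Add(Mul(Rational(836, 9), Pow(28274, -1)), Mul(-363510, Pow(Rational(-1, 8), -1))) = Add(Mul(Rational(836, 9), Rational(1, 28274)), Mul(-363510, -8)) = Add(Rational(418, 127233), 2908080) = Rational(370003743058, 127233)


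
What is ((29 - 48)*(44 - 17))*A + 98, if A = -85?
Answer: 43703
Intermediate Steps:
((29 - 48)*(44 - 17))*A + 98 = ((29 - 48)*(44 - 17))*(-85) + 98 = -19*27*(-85) + 98 = -513*(-85) + 98 = 43605 + 98 = 43703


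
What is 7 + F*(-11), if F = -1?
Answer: 18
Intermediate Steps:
7 + F*(-11) = 7 - 1*(-11) = 7 + 11 = 18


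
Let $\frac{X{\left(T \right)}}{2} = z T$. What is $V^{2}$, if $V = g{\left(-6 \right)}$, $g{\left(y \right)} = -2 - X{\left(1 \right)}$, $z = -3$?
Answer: $16$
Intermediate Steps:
$X{\left(T \right)} = - 6 T$ ($X{\left(T \right)} = 2 \left(- 3 T\right) = - 6 T$)
$g{\left(y \right)} = 4$ ($g{\left(y \right)} = -2 - \left(-6\right) 1 = -2 - -6 = -2 + 6 = 4$)
$V = 4$
$V^{2} = 4^{2} = 16$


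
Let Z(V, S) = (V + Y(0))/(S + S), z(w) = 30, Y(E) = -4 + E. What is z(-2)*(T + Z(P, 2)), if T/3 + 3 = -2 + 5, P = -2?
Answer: -45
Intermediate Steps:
Z(V, S) = (-4 + V)/(2*S) (Z(V, S) = (V + (-4 + 0))/(S + S) = (V - 4)/((2*S)) = (-4 + V)*(1/(2*S)) = (-4 + V)/(2*S))
T = 0 (T = -9 + 3*(-2 + 5) = -9 + 3*3 = -9 + 9 = 0)
z(-2)*(T + Z(P, 2)) = 30*(0 + (1/2)*(-4 - 2)/2) = 30*(0 + (1/2)*(1/2)*(-6)) = 30*(0 - 3/2) = 30*(-3/2) = -45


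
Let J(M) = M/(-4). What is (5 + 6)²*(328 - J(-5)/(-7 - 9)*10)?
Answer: 1273041/32 ≈ 39783.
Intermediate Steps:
J(M) = -M/4 (J(M) = M*(-¼) = -M/4)
(5 + 6)²*(328 - J(-5)/(-7 - 9)*10) = (5 + 6)²*(328 - (-¼*(-5))/(-7 - 9)*10) = 11²*(328 - (5/4)/(-16)*10) = 121*(328 - (-1/16*5/4)*10) = 121*(328 - (-5)*10/64) = 121*(328 - 1*(-25/32)) = 121*(328 + 25/32) = 121*(10521/32) = 1273041/32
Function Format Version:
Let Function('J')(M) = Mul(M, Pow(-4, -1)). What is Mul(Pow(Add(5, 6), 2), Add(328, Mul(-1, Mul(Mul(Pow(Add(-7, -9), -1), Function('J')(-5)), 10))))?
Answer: Rational(1273041, 32) ≈ 39783.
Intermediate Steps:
Function('J')(M) = Mul(Rational(-1, 4), M) (Function('J')(M) = Mul(M, Rational(-1, 4)) = Mul(Rational(-1, 4), M))
Mul(Pow(Add(5, 6), 2), Add(328, Mul(-1, Mul(Mul(Pow(Add(-7, -9), -1), Function('J')(-5)), 10)))) = Mul(Pow(Add(5, 6), 2), Add(328, Mul(-1, Mul(Mul(Pow(Add(-7, -9), -1), Mul(Rational(-1, 4), -5)), 10)))) = Mul(Pow(11, 2), Add(328, Mul(-1, Mul(Mul(Pow(-16, -1), Rational(5, 4)), 10)))) = Mul(121, Add(328, Mul(-1, Mul(Mul(Rational(-1, 16), Rational(5, 4)), 10)))) = Mul(121, Add(328, Mul(-1, Mul(Rational(-5, 64), 10)))) = Mul(121, Add(328, Mul(-1, Rational(-25, 32)))) = Mul(121, Add(328, Rational(25, 32))) = Mul(121, Rational(10521, 32)) = Rational(1273041, 32)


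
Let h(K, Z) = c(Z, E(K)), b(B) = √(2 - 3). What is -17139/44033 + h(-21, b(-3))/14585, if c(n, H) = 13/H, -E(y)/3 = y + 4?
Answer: -12748015636/32753286555 ≈ -0.38921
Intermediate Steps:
E(y) = -12 - 3*y (E(y) = -3*(y + 4) = -3*(4 + y) = -12 - 3*y)
b(B) = I (b(B) = √(-1) = I)
h(K, Z) = 13/(-12 - 3*K)
-17139/44033 + h(-21, b(-3))/14585 = -17139/44033 - 13/(12 + 3*(-21))/14585 = -17139*1/44033 - 13/(12 - 63)*(1/14585) = -17139/44033 - 13/(-51)*(1/14585) = -17139/44033 - 13*(-1/51)*(1/14585) = -17139/44033 + (13/51)*(1/14585) = -17139/44033 + 13/743835 = -12748015636/32753286555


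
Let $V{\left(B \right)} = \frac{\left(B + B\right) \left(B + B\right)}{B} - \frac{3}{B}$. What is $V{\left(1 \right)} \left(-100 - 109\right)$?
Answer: $-209$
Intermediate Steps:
$V{\left(B \right)} = - \frac{3}{B} + 4 B$ ($V{\left(B \right)} = \frac{2 B 2 B}{B} - \frac{3}{B} = \frac{4 B^{2}}{B} - \frac{3}{B} = 4 B - \frac{3}{B} = - \frac{3}{B} + 4 B$)
$V{\left(1 \right)} \left(-100 - 109\right) = \left(- \frac{3}{1} + 4 \cdot 1\right) \left(-100 - 109\right) = \left(\left(-3\right) 1 + 4\right) \left(-209\right) = \left(-3 + 4\right) \left(-209\right) = 1 \left(-209\right) = -209$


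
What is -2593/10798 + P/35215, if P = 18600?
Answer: 21906061/76050314 ≈ 0.28805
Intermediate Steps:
-2593/10798 + P/35215 = -2593/10798 + 18600/35215 = -2593*1/10798 + 18600*(1/35215) = -2593/10798 + 3720/7043 = 21906061/76050314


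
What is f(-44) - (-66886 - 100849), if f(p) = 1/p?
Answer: 7380339/44 ≈ 1.6774e+5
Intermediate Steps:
f(-44) - (-66886 - 100849) = 1/(-44) - (-66886 - 100849) = -1/44 - 1*(-167735) = -1/44 + 167735 = 7380339/44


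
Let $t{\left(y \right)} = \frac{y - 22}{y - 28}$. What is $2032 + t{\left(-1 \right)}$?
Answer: $\frac{58951}{29} \approx 2032.8$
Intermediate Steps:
$t{\left(y \right)} = \frac{-22 + y}{-28 + y}$
$2032 + t{\left(-1 \right)} = 2032 + \frac{-22 - 1}{-28 - 1} = 2032 + \frac{1}{-29} \left(-23\right) = 2032 - - \frac{23}{29} = 2032 + \frac{23}{29} = \frac{58951}{29}$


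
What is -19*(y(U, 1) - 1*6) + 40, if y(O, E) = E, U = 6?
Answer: 135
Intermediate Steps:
-19*(y(U, 1) - 1*6) + 40 = -19*(1 - 1*6) + 40 = -19*(1 - 6) + 40 = -19*(-5) + 40 = 95 + 40 = 135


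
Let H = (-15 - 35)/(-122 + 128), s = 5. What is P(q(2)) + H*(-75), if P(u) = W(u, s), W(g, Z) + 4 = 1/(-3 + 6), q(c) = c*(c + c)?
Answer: 1864/3 ≈ 621.33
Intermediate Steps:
q(c) = 2*c² (q(c) = c*(2*c) = 2*c²)
W(g, Z) = -11/3 (W(g, Z) = -4 + 1/(-3 + 6) = -4 + 1/3 = -4 + ⅓ = -11/3)
P(u) = -11/3
H = -25/3 (H = -50/6 = -50*⅙ = -25/3 ≈ -8.3333)
P(q(2)) + H*(-75) = -11/3 - 25/3*(-75) = -11/3 + 625 = 1864/3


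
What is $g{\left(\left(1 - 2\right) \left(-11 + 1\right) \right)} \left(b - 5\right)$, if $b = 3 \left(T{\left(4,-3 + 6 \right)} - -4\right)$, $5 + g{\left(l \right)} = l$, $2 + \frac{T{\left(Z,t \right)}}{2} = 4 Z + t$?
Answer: $545$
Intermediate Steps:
$T{\left(Z,t \right)} = -4 + 2 t + 8 Z$ ($T{\left(Z,t \right)} = -4 + 2 \left(4 Z + t\right) = -4 + 2 \left(t + 4 Z\right) = -4 + \left(2 t + 8 Z\right) = -4 + 2 t + 8 Z$)
$g{\left(l \right)} = -5 + l$
$b = 114$ ($b = 3 \left(\left(-4 + 2 \left(-3 + 6\right) + 8 \cdot 4\right) - -4\right) = 3 \left(\left(-4 + 2 \cdot 3 + 32\right) + 4\right) = 3 \left(\left(-4 + 6 + 32\right) + 4\right) = 3 \left(34 + 4\right) = 3 \cdot 38 = 114$)
$g{\left(\left(1 - 2\right) \left(-11 + 1\right) \right)} \left(b - 5\right) = \left(-5 + \left(1 - 2\right) \left(-11 + 1\right)\right) \left(114 - 5\right) = \left(-5 - -10\right) \left(114 - 5\right) = \left(-5 + 10\right) 109 = 5 \cdot 109 = 545$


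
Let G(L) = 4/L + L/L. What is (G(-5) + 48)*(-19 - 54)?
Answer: -17593/5 ≈ -3518.6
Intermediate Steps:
G(L) = 1 + 4/L (G(L) = 4/L + 1 = 1 + 4/L)
(G(-5) + 48)*(-19 - 54) = ((4 - 5)/(-5) + 48)*(-19 - 54) = (-⅕*(-1) + 48)*(-73) = (⅕ + 48)*(-73) = (241/5)*(-73) = -17593/5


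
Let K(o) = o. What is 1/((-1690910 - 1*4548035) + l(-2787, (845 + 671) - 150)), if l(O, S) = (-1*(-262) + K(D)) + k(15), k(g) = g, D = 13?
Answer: -1/6238655 ≈ -1.6029e-7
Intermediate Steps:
l(O, S) = 290 (l(O, S) = (-1*(-262) + 13) + 15 = (262 + 13) + 15 = 275 + 15 = 290)
1/((-1690910 - 1*4548035) + l(-2787, (845 + 671) - 150)) = 1/((-1690910 - 1*4548035) + 290) = 1/((-1690910 - 4548035) + 290) = 1/(-6238945 + 290) = 1/(-6238655) = -1/6238655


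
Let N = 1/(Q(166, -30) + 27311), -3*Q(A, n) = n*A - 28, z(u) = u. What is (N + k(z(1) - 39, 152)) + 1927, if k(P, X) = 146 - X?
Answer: 167013664/86941 ≈ 1921.0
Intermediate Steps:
Q(A, n) = 28/3 - A*n/3 (Q(A, n) = -(n*A - 28)/3 = -(A*n - 28)/3 = -(-28 + A*n)/3 = 28/3 - A*n/3)
N = 3/86941 (N = 1/((28/3 - ⅓*166*(-30)) + 27311) = 1/((28/3 + 1660) + 27311) = 1/(5008/3 + 27311) = 1/(86941/3) = 3/86941 ≈ 3.4506e-5)
(N + k(z(1) - 39, 152)) + 1927 = (3/86941 + (146 - 1*152)) + 1927 = (3/86941 + (146 - 152)) + 1927 = (3/86941 - 6) + 1927 = -521643/86941 + 1927 = 167013664/86941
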